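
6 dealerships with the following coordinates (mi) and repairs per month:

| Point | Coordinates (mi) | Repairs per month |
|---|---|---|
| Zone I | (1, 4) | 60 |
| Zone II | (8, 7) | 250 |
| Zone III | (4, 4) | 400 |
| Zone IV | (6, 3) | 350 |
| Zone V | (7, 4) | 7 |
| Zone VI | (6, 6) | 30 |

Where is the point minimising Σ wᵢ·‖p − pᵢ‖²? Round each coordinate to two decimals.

(5.46, 4.42)

The minimiser of Σwᵢ‖p−pᵢ‖² is the weighted centroid p* = (Σwᵢpᵢ)/(Σwᵢ).
Σwᵢ = 1097.
Σwᵢxᵢ = 60·1 + 250·8 + 400·4 + 350·6 + 7·7 + 30·6 = 5989.
Σwᵢyᵢ = 60·4 + 250·7 + 400·4 + 350·3 + 7·4 + 30·6 = 4848.
x* = 5989/1097 = 5.46, y* = 4848/1097 = 4.42.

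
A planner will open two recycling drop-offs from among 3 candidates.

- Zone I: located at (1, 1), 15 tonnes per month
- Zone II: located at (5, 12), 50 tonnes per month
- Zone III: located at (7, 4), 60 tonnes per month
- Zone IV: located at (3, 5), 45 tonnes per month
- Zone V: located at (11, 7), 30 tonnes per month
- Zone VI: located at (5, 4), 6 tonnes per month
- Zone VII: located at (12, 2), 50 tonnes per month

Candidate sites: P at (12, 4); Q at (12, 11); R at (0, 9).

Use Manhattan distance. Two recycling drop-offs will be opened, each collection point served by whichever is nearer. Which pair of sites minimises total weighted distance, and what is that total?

{P, R}, total 1412

Evaluate every pair (each demand assigned to the nearer of the two):
  {P, R}: total = 1412
  {P, Q}: total = 1622
  {Q, R}: total = 2230
Best pair: {P, R} with total 1412.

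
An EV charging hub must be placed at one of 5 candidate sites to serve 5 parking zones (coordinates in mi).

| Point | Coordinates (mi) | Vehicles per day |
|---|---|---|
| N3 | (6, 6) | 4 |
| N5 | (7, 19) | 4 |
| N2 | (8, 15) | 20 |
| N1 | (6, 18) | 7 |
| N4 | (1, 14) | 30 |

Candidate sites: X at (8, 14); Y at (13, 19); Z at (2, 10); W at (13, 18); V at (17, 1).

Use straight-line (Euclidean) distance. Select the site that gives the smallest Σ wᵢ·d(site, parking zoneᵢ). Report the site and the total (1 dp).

X, total 314.7 mi

Total weighted distance at each candidate:
  X (8, 14): total = 314.7
  Y (13, 19): total = 650.6
  Z (2, 10): total = 406.3
  W (13, 18): total = 625.0
  V (17, 1): total = 1223.8
Minimum is at X with total 314.7 mi.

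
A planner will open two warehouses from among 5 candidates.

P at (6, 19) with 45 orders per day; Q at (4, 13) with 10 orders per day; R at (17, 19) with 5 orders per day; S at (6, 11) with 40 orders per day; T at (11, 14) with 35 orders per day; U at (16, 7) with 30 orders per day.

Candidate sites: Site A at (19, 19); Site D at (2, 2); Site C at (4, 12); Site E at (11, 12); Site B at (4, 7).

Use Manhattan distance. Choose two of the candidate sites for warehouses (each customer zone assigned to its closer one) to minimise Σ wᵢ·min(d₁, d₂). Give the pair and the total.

Evaluate every pair (each demand assigned to the nearer of the two):
  {Site C, Site E}: total = 970
  {Site A, Site E}: total = 1240
  {Site E, Site B}: total = 1275
  {Site D, Site E}: total = 1295
  {Site A, Site C}: total = 1310
  {Site C, Site B}: total = 1310
  {Site D, Site C}: total = 1460
  {Site A, Site B}: total = 1710
  {Site D, Site B}: total = 1905
  {Site A, Site D}: total = 2150
Best pair: {Site C, Site E} with total 970.

{Site C, Site E}, total 970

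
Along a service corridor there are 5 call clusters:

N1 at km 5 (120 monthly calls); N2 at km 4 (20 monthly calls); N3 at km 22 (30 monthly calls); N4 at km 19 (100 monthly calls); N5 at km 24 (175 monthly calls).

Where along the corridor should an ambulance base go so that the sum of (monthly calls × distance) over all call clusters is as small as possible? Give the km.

x = 19

For a sum of weighted absolute distances on a line, the optimum is the weighted median (not the mean). Total weight W = 445; half-weight = 222.5.
Sort by position and accumulate weight:
  km 4 (N2, w=20) → cum 20
  km 5 (N1, w=120) → cum 140
  km 19 (N4, w=100) → cum 240  ≥ 222.5 → median here
  km 22 (N3, w=30) → cum 270
  km 24 (N5, w=175) → cum 445
Optimal location: km 19.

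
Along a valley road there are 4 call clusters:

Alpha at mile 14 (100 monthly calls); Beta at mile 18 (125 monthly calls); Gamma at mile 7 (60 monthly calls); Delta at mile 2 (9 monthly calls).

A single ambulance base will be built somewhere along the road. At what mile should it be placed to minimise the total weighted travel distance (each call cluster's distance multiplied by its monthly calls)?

x = 14

For a sum of weighted absolute distances on a line, the optimum is the weighted median (not the mean). Total weight W = 294; half-weight = 147.
Sort by position and accumulate weight:
  mile 2 (Delta, w=9) → cum 9
  mile 7 (Gamma, w=60) → cum 69
  mile 14 (Alpha, w=100) → cum 169  ≥ 147 → median here
  mile 18 (Beta, w=125) → cum 294
Optimal location: mile 14.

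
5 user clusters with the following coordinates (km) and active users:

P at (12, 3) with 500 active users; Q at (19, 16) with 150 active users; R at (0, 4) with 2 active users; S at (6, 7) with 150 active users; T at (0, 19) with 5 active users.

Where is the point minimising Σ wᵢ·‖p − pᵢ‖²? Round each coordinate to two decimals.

The minimiser of Σwᵢ‖p−pᵢ‖² is the weighted centroid p* = (Σwᵢpᵢ)/(Σwᵢ).
Σwᵢ = 807.
Σwᵢxᵢ = 500·12 + 150·19 + 2·0 + 150·6 + 5·0 = 9750.
Σwᵢyᵢ = 500·3 + 150·16 + 2·4 + 150·7 + 5·19 = 5053.
x* = 9750/807 = 12.08, y* = 5053/807 = 6.26.

(12.08, 6.26)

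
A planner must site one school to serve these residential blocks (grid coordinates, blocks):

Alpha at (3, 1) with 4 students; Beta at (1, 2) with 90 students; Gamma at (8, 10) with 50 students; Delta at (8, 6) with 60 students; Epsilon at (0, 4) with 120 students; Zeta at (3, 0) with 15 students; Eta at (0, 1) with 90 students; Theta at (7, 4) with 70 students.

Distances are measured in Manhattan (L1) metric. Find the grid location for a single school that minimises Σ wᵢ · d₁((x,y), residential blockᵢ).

Manhattan distance separates: Σwᵢ(|x−xᵢ|+|y−yᵢ|) = Σwᵢ|x−xᵢ| + Σwᵢ|y−yᵢ|, so x and y are optimised independently as 1-D weighted medians.
Total weight W = 499; half = 249.5.
x-coordinate, sorted with cumulative weight:
  x=0 (Epsilon, w=120) cum 120
  x=0 (Eta, w=90) cum 210
  x=1 (Beta, w=90) cum 300  ← median
  x=3 (Alpha, w=4) cum 304
  x=3 (Zeta, w=15) cum 319
  x=7 (Theta, w=70) cum 389
  x=8 (Gamma, w=50) cum 439
  x=8 (Delta, w=60) cum 499
⇒ x* = 1
y-coordinate, sorted with cumulative weight:
  y=0 (Zeta, w=15) cum 15
  y=1 (Alpha, w=4) cum 19
  y=1 (Eta, w=90) cum 109
  y=2 (Beta, w=90) cum 199
  y=4 (Epsilon, w=120) cum 319  ← median
  y=4 (Theta, w=70) cum 389
  y=6 (Delta, w=60) cum 449
  y=10 (Gamma, w=50) cum 499
⇒ y* = 4

(1, 4)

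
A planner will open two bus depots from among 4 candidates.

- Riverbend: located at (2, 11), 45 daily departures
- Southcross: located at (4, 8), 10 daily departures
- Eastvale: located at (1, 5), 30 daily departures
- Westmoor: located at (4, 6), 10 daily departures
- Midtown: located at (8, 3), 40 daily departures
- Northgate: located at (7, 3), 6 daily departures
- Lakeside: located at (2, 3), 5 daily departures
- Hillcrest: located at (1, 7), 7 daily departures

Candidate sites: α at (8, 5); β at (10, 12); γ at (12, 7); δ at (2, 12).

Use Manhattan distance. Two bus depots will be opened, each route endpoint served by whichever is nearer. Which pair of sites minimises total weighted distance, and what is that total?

Evaluate every pair (each demand assigned to the nearer of the two):
  {α, δ}: total = 545
  {γ, δ}: total = 886
  {α, β}: total = 936
  {β, δ}: total = 1024
  {α, γ}: total = 1071
  {β, γ}: total = 1496
Best pair: {α, δ} with total 545.

{α, δ}, total 545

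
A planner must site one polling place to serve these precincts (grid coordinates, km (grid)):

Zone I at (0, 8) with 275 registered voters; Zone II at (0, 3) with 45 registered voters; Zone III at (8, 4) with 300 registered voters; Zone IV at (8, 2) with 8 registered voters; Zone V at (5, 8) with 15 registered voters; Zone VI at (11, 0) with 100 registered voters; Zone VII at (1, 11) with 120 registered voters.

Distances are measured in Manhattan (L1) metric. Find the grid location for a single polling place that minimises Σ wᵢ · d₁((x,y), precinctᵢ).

(1, 4)

Manhattan distance separates: Σwᵢ(|x−xᵢ|+|y−yᵢ|) = Σwᵢ|x−xᵢ| + Σwᵢ|y−yᵢ|, so x and y are optimised independently as 1-D weighted medians.
Total weight W = 863; half = 431.5.
x-coordinate, sorted with cumulative weight:
  x=0 (Zone I, w=275) cum 275
  x=0 (Zone II, w=45) cum 320
  x=1 (Zone VII, w=120) cum 440  ← median
  x=5 (Zone V, w=15) cum 455
  x=8 (Zone III, w=300) cum 755
  x=8 (Zone IV, w=8) cum 763
  x=11 (Zone VI, w=100) cum 863
⇒ x* = 1
y-coordinate, sorted with cumulative weight:
  y=0 (Zone VI, w=100) cum 100
  y=2 (Zone IV, w=8) cum 108
  y=3 (Zone II, w=45) cum 153
  y=4 (Zone III, w=300) cum 453  ← median
  y=8 (Zone I, w=275) cum 728
  y=8 (Zone V, w=15) cum 743
  y=11 (Zone VII, w=120) cum 863
⇒ y* = 4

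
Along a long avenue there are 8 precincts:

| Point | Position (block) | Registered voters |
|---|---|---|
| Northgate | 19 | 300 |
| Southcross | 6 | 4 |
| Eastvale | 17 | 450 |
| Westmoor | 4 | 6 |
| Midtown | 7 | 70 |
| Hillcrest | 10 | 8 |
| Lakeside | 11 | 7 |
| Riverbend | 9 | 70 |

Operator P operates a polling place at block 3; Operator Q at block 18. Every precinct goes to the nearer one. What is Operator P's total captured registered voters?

158

The indifferent point is the midpoint (3+18)/2 = 10.5; precincts left of it (closer to Operator P at 3) go to Operator P, those right go to Operator Q.
  Westmoor at 4 (w=6) → Operator P
  Southcross at 6 (w=4) → Operator P
  Midtown at 7 (w=70) → Operator P
  Riverbend at 9 (w=70) → Operator P
  Hillcrest at 10 (w=8) → Operator P
  Lakeside at 11 (w=7) → Operator Q
  Eastvale at 17 (w=450) → Operator Q
  Northgate at 19 (w=300) → Operator Q
Operator P captures 158; Operator Q captures 757.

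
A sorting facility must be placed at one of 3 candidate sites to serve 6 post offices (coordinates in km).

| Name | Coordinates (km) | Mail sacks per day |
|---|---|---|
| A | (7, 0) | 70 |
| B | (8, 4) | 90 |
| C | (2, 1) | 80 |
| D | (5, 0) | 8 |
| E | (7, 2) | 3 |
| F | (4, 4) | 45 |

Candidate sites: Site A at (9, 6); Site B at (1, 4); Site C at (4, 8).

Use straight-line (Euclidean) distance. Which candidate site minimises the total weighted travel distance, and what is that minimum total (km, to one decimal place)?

Site B, total 1587.0 km

Total weighted distance at each candidate:
  Site A (9, 6): total = 1645.6
  Site B (1, 4): total = 1587.0
  Site C (4, 8): total = 1954.2
Minimum is at Site B with total 1587.0 km.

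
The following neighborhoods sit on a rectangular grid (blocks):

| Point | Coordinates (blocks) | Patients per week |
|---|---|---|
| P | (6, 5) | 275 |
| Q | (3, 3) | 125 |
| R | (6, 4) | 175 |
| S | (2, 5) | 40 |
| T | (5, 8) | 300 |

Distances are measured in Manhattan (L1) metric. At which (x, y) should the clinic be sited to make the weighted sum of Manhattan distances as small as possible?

(5, 5)

Manhattan distance separates: Σwᵢ(|x−xᵢ|+|y−yᵢ|) = Σwᵢ|x−xᵢ| + Σwᵢ|y−yᵢ|, so x and y are optimised independently as 1-D weighted medians.
Total weight W = 915; half = 457.5.
x-coordinate, sorted with cumulative weight:
  x=2 (S, w=40) cum 40
  x=3 (Q, w=125) cum 165
  x=5 (T, w=300) cum 465  ← median
  x=6 (P, w=275) cum 740
  x=6 (R, w=175) cum 915
⇒ x* = 5
y-coordinate, sorted with cumulative weight:
  y=3 (Q, w=125) cum 125
  y=4 (R, w=175) cum 300
  y=5 (P, w=275) cum 575  ← median
  y=5 (S, w=40) cum 615
  y=8 (T, w=300) cum 915
⇒ y* = 5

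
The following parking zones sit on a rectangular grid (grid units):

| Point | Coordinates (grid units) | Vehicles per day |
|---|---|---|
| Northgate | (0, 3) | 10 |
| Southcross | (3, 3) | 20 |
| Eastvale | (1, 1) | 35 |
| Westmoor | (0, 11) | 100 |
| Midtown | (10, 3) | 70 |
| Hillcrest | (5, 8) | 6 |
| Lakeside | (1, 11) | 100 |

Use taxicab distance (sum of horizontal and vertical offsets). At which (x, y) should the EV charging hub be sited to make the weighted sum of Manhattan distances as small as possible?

Manhattan distance separates: Σwᵢ(|x−xᵢ|+|y−yᵢ|) = Σwᵢ|x−xᵢ| + Σwᵢ|y−yᵢ|, so x and y are optimised independently as 1-D weighted medians.
Total weight W = 341; half = 170.5.
x-coordinate, sorted with cumulative weight:
  x=0 (Northgate, w=10) cum 10
  x=0 (Westmoor, w=100) cum 110
  x=1 (Eastvale, w=35) cum 145
  x=1 (Lakeside, w=100) cum 245  ← median
  x=3 (Southcross, w=20) cum 265
  x=5 (Hillcrest, w=6) cum 271
  x=10 (Midtown, w=70) cum 341
⇒ x* = 1
y-coordinate, sorted with cumulative weight:
  y=1 (Eastvale, w=35) cum 35
  y=3 (Northgate, w=10) cum 45
  y=3 (Southcross, w=20) cum 65
  y=3 (Midtown, w=70) cum 135
  y=8 (Hillcrest, w=6) cum 141
  y=11 (Westmoor, w=100) cum 241  ← median
  y=11 (Lakeside, w=100) cum 341
⇒ y* = 11

(1, 11)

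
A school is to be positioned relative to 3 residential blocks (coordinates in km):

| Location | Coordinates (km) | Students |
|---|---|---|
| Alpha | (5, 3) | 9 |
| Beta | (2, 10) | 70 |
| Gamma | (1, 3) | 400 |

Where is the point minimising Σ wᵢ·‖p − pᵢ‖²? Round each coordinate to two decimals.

(1.22, 4.02)

The minimiser of Σwᵢ‖p−pᵢ‖² is the weighted centroid p* = (Σwᵢpᵢ)/(Σwᵢ).
Σwᵢ = 479.
Σwᵢxᵢ = 9·5 + 70·2 + 400·1 = 585.
Σwᵢyᵢ = 9·3 + 70·10 + 400·3 = 1927.
x* = 585/479 = 1.22, y* = 1927/479 = 4.02.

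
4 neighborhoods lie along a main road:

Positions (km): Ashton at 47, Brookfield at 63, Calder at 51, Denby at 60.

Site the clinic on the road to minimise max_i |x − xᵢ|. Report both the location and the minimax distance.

location 55, max distance 8

The 1-center on a line is the midpoint of the two extreme points: leftmost at 47, rightmost at 63.
Optimal location = (47 + 63)/2 = 55; maximum distance = (63 − 47)/2 = 8.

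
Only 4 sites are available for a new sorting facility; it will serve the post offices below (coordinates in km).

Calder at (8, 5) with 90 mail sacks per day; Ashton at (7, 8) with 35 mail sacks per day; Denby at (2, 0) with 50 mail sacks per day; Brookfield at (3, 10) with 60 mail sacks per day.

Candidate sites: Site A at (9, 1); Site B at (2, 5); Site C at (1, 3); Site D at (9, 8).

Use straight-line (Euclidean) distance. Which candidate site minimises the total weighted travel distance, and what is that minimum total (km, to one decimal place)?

Site D, total 1265.6 km

Total weighted distance at each candidate:
  Site A (9, 1): total = 1628.4
  Site B (2, 5): total = 1300.0
  Site C (1, 3): total = 1523.5
  Site D (9, 8): total = 1265.6
Minimum is at Site D with total 1265.6 km.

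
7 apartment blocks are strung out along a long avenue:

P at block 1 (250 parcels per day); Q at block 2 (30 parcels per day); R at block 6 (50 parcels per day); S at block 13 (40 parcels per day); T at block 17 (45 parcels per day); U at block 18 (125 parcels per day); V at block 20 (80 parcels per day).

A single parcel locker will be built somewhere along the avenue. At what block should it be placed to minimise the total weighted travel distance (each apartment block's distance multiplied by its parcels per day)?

For a sum of weighted absolute distances on a line, the optimum is the weighted median (not the mean). Total weight W = 620; half-weight = 310.
Sort by position and accumulate weight:
  block 1 (P, w=250) → cum 250
  block 2 (Q, w=30) → cum 280
  block 6 (R, w=50) → cum 330  ≥ 310 → median here
  block 13 (S, w=40) → cum 370
  block 17 (T, w=45) → cum 415
  block 18 (U, w=125) → cum 540
  block 20 (V, w=80) → cum 620
Optimal location: block 6.

x = 6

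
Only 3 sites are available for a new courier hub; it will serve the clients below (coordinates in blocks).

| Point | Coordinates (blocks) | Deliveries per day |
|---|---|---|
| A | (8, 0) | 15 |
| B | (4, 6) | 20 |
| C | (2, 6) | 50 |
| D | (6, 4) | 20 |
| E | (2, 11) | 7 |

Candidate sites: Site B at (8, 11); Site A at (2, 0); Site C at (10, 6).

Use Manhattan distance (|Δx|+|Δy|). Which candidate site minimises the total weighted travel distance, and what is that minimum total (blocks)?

Total weighted distance at each candidate:
  Site B (8, 11): total = 1117
  Site A (2, 0): total = 787
  Site C (10, 6): total = 851
Minimum is at Site A with total 787 blocks.

Site A, total 787 blocks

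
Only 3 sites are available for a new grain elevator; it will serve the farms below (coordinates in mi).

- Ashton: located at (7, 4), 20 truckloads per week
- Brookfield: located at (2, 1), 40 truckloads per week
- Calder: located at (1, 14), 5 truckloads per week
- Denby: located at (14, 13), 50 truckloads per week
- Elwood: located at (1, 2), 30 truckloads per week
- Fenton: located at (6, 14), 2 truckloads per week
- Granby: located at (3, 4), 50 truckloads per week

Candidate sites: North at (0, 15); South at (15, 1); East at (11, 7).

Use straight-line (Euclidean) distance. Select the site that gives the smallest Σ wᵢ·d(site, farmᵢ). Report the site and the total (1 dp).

East, total 1708.9 mi

Total weighted distance at each candidate:
  North (0, 15): total = 2514.0
  South (15, 1): total = 2459.6
  East (11, 7): total = 1708.9
Minimum is at East with total 1708.9 mi.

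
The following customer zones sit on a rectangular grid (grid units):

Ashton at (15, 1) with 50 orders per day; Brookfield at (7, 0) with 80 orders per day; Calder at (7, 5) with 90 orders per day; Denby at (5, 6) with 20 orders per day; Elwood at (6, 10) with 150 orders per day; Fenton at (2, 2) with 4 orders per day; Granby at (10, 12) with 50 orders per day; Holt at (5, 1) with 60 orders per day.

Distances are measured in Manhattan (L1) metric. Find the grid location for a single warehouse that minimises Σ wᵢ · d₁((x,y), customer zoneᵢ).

Manhattan distance separates: Σwᵢ(|x−xᵢ|+|y−yᵢ|) = Σwᵢ|x−xᵢ| + Σwᵢ|y−yᵢ|, so x and y are optimised independently as 1-D weighted medians.
Total weight W = 504; half = 252.
x-coordinate, sorted with cumulative weight:
  x=2 (Fenton, w=4) cum 4
  x=5 (Denby, w=20) cum 24
  x=5 (Holt, w=60) cum 84
  x=6 (Elwood, w=150) cum 234
  x=7 (Brookfield, w=80) cum 314  ← median
  x=7 (Calder, w=90) cum 404
  x=10 (Granby, w=50) cum 454
  x=15 (Ashton, w=50) cum 504
⇒ x* = 7
y-coordinate, sorted with cumulative weight:
  y=0 (Brookfield, w=80) cum 80
  y=1 (Ashton, w=50) cum 130
  y=1 (Holt, w=60) cum 190
  y=2 (Fenton, w=4) cum 194
  y=5 (Calder, w=90) cum 284  ← median
  y=6 (Denby, w=20) cum 304
  y=10 (Elwood, w=150) cum 454
  y=12 (Granby, w=50) cum 504
⇒ y* = 5

(7, 5)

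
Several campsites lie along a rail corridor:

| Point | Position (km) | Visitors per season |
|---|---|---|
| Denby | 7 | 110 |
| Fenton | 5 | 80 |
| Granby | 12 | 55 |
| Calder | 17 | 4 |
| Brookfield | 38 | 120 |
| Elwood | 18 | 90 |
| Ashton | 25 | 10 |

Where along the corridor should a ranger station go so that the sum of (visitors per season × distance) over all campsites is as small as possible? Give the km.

x = 12

For a sum of weighted absolute distances on a line, the optimum is the weighted median (not the mean). Total weight W = 469; half-weight = 234.5.
Sort by position and accumulate weight:
  km 5 (Fenton, w=80) → cum 80
  km 7 (Denby, w=110) → cum 190
  km 12 (Granby, w=55) → cum 245  ≥ 234.5 → median here
  km 17 (Calder, w=4) → cum 249
  km 18 (Elwood, w=90) → cum 339
  km 25 (Ashton, w=10) → cum 349
  km 38 (Brookfield, w=120) → cum 469
Optimal location: km 12.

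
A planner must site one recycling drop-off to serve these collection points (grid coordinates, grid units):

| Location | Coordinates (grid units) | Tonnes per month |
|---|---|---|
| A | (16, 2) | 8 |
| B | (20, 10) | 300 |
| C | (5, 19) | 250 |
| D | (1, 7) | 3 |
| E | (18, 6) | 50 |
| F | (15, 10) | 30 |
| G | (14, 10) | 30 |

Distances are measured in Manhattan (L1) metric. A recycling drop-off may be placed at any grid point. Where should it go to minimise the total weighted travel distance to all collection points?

(18, 10)

Manhattan distance separates: Σwᵢ(|x−xᵢ|+|y−yᵢ|) = Σwᵢ|x−xᵢ| + Σwᵢ|y−yᵢ|, so x and y are optimised independently as 1-D weighted medians.
Total weight W = 671; half = 335.5.
x-coordinate, sorted with cumulative weight:
  x=1 (D, w=3) cum 3
  x=5 (C, w=250) cum 253
  x=14 (G, w=30) cum 283
  x=15 (F, w=30) cum 313
  x=16 (A, w=8) cum 321
  x=18 (E, w=50) cum 371  ← median
  x=20 (B, w=300) cum 671
⇒ x* = 18
y-coordinate, sorted with cumulative weight:
  y=2 (A, w=8) cum 8
  y=6 (E, w=50) cum 58
  y=7 (D, w=3) cum 61
  y=10 (B, w=300) cum 361  ← median
  y=10 (F, w=30) cum 391
  y=10 (G, w=30) cum 421
  y=19 (C, w=250) cum 671
⇒ y* = 10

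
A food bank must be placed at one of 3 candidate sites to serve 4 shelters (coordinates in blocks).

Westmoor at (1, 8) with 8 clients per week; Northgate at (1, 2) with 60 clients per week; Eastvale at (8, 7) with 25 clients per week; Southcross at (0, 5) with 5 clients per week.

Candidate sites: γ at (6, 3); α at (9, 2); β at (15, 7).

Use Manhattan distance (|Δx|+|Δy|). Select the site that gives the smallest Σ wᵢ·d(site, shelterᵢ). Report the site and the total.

γ, total 630 blocks

Total weighted distance at each candidate:
  γ (6, 3): total = 630
  α (9, 2): total = 802
  β (15, 7): total = 1520
Minimum is at γ with total 630 blocks.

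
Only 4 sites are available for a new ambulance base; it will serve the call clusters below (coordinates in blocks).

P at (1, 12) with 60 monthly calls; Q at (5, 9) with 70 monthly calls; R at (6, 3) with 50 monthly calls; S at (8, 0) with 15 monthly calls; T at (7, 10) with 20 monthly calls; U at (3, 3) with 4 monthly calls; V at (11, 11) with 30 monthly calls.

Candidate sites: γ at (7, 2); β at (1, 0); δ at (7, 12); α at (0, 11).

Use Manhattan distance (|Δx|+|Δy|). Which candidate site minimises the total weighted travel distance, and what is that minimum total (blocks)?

Total weighted distance at each candidate:
  γ (7, 2): total = 2305
  β (1, 0): total = 3105
  δ (7, 12): total = 1647
  α (0, 11): total = 2129
Minimum is at δ with total 1647 blocks.

δ, total 1647 blocks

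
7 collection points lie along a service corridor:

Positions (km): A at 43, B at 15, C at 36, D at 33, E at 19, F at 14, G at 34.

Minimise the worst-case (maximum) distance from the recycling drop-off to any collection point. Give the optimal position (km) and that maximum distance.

location 28.5, max distance 14.5

The 1-center on a line is the midpoint of the two extreme points: leftmost at 14, rightmost at 43.
Optimal location = (14 + 43)/2 = 28.5; maximum distance = (43 − 14)/2 = 14.5.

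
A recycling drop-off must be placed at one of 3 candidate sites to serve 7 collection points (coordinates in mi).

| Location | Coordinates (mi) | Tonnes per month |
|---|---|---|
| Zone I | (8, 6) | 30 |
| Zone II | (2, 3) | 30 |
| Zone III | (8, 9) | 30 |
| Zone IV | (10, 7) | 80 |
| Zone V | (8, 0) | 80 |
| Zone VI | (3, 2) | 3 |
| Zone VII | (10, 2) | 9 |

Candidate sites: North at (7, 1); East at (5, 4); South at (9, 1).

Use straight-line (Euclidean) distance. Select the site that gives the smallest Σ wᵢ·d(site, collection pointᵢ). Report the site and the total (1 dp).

South, total 1244.0 mi

Total weighted distance at each candidate:
  North (7, 1): total = 1247.0
  East (5, 4): total = 1301.4
  South (9, 1): total = 1244.0
Minimum is at South with total 1244.0 mi.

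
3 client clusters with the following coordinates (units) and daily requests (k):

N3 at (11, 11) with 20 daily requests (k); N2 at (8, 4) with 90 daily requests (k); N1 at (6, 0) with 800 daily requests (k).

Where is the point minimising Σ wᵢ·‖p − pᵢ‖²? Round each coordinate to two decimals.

(6.31, 0.64)

The minimiser of Σwᵢ‖p−pᵢ‖² is the weighted centroid p* = (Σwᵢpᵢ)/(Σwᵢ).
Σwᵢ = 910.
Σwᵢxᵢ = 20·11 + 90·8 + 800·6 = 5740.
Σwᵢyᵢ = 20·11 + 90·4 + 800·0 = 580.
x* = 5740/910 = 6.31, y* = 580/910 = 0.64.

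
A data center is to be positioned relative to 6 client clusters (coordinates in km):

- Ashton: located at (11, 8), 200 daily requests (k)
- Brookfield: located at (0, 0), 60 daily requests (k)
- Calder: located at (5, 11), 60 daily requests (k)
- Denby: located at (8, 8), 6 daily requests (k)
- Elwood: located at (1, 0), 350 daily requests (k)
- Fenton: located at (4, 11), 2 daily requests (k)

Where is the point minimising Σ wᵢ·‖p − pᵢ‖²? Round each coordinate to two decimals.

(4.29, 3.44)

The minimiser of Σwᵢ‖p−pᵢ‖² is the weighted centroid p* = (Σwᵢpᵢ)/(Σwᵢ).
Σwᵢ = 678.
Σwᵢxᵢ = 200·11 + 60·0 + 60·5 + 6·8 + 350·1 + 2·4 = 2906.
Σwᵢyᵢ = 200·8 + 60·0 + 60·11 + 6·8 + 350·0 + 2·11 = 2330.
x* = 2906/678 = 4.29, y* = 2330/678 = 3.44.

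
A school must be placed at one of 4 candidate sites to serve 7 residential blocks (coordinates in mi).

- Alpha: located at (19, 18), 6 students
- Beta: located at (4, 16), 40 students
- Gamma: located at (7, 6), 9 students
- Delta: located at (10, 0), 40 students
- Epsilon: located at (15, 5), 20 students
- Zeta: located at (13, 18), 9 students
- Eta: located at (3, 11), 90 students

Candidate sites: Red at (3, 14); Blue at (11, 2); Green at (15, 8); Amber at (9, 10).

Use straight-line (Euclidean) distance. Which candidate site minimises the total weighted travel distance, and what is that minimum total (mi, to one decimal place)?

Red, total 1561.9 mi

Total weighted distance at each candidate:
  Red (3, 14): total = 1561.9
  Blue (11, 2): total = 2202.6
  Green (15, 8): total = 2325.3
  Amber (9, 10): total = 1615.6
Minimum is at Red with total 1561.9 mi.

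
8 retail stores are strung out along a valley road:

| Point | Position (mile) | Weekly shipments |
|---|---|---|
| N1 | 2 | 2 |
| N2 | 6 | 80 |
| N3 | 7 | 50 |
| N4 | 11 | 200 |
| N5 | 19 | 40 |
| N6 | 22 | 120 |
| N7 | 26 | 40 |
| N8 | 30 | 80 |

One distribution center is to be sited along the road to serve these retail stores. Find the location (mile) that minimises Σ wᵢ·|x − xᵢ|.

For a sum of weighted absolute distances on a line, the optimum is the weighted median (not the mean). Total weight W = 612; half-weight = 306.
Sort by position and accumulate weight:
  mile 2 (N1, w=2) → cum 2
  mile 6 (N2, w=80) → cum 82
  mile 7 (N3, w=50) → cum 132
  mile 11 (N4, w=200) → cum 332  ≥ 306 → median here
  mile 19 (N5, w=40) → cum 372
  mile 22 (N6, w=120) → cum 492
  mile 26 (N7, w=40) → cum 532
  mile 30 (N8, w=80) → cum 612
Optimal location: mile 11.

x = 11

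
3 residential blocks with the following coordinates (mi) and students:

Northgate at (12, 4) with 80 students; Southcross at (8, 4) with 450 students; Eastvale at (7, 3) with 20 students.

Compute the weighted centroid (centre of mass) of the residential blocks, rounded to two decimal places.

The minimiser of Σwᵢ‖p−pᵢ‖² is the weighted centroid p* = (Σwᵢpᵢ)/(Σwᵢ).
Σwᵢ = 550.
Σwᵢxᵢ = 80·12 + 450·8 + 20·7 = 4700.
Σwᵢyᵢ = 80·4 + 450·4 + 20·3 = 2180.
x* = 4700/550 = 8.55, y* = 2180/550 = 3.96.

(8.55, 3.96)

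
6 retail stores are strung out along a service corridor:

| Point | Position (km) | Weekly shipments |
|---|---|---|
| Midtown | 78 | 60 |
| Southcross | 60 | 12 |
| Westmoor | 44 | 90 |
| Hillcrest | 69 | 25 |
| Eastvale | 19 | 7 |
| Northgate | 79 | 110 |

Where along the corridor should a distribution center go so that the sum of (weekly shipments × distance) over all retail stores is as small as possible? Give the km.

For a sum of weighted absolute distances on a line, the optimum is the weighted median (not the mean). Total weight W = 304; half-weight = 152.
Sort by position and accumulate weight:
  km 19 (Eastvale, w=7) → cum 7
  km 44 (Westmoor, w=90) → cum 97
  km 60 (Southcross, w=12) → cum 109
  km 69 (Hillcrest, w=25) → cum 134
  km 78 (Midtown, w=60) → cum 194  ≥ 152 → median here
  km 79 (Northgate, w=110) → cum 304
Optimal location: km 78.

x = 78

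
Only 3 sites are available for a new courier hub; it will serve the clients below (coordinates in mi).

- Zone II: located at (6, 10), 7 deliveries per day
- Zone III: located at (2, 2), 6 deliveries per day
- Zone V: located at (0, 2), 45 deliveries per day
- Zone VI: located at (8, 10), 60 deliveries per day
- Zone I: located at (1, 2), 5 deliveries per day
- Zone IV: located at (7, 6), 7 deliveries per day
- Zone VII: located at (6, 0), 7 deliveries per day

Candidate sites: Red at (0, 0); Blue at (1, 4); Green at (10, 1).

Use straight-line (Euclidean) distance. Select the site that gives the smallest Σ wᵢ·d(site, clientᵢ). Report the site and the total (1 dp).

Total weighted distance at each candidate:
  Red (0, 0): total = 1074.7
  Blue (1, 4): total = 821.0
  Green (10, 1): total = 1237.7
Minimum is at Blue with total 821.0 mi.

Blue, total 821.0 mi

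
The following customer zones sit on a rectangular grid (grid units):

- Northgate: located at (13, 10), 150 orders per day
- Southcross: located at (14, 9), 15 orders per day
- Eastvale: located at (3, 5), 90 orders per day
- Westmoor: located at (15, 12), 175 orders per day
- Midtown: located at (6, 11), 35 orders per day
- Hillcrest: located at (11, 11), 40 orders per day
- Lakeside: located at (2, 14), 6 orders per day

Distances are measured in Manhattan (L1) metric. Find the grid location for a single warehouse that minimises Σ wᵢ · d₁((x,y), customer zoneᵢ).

(13, 11)

Manhattan distance separates: Σwᵢ(|x−xᵢ|+|y−yᵢ|) = Σwᵢ|x−xᵢ| + Σwᵢ|y−yᵢ|, so x and y are optimised independently as 1-D weighted medians.
Total weight W = 511; half = 255.5.
x-coordinate, sorted with cumulative weight:
  x=2 (Lakeside, w=6) cum 6
  x=3 (Eastvale, w=90) cum 96
  x=6 (Midtown, w=35) cum 131
  x=11 (Hillcrest, w=40) cum 171
  x=13 (Northgate, w=150) cum 321  ← median
  x=14 (Southcross, w=15) cum 336
  x=15 (Westmoor, w=175) cum 511
⇒ x* = 13
y-coordinate, sorted with cumulative weight:
  y=5 (Eastvale, w=90) cum 90
  y=9 (Southcross, w=15) cum 105
  y=10 (Northgate, w=150) cum 255
  y=11 (Midtown, w=35) cum 290  ← median
  y=11 (Hillcrest, w=40) cum 330
  y=12 (Westmoor, w=175) cum 505
  y=14 (Lakeside, w=6) cum 511
⇒ y* = 11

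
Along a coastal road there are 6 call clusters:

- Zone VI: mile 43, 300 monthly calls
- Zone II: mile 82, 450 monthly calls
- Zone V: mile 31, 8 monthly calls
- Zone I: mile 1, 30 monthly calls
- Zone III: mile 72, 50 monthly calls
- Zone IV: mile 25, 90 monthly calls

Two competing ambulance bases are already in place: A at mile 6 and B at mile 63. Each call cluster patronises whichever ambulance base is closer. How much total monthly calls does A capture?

The indifferent point is the midpoint (6+63)/2 = 34.5; call clusters left of it (closer to A at 6) go to A, those right go to B.
  Zone I at 1 (w=30) → A
  Zone IV at 25 (w=90) → A
  Zone V at 31 (w=8) → A
  Zone VI at 43 (w=300) → B
  Zone III at 72 (w=50) → B
  Zone II at 82 (w=450) → B
A captures 128; B captures 800.

128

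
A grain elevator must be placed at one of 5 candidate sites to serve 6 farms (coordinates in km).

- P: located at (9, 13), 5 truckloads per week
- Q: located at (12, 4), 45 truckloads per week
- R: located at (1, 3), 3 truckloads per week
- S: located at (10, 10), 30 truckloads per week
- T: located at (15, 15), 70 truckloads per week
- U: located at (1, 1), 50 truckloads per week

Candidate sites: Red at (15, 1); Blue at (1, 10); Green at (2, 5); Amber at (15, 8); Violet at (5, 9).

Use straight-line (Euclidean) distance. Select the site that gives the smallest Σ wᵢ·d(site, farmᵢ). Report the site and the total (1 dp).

Total weighted distance at each candidate:
  Red (15, 1): total = 2289.3
  Blue (1, 10): total = 2388.2
  Green (2, 5): total = 2149.4
  Amber (15, 8): total = 1742.8
  Violet (5, 9): total = 1853.5
Minimum is at Amber with total 1742.8 km.

Amber, total 1742.8 km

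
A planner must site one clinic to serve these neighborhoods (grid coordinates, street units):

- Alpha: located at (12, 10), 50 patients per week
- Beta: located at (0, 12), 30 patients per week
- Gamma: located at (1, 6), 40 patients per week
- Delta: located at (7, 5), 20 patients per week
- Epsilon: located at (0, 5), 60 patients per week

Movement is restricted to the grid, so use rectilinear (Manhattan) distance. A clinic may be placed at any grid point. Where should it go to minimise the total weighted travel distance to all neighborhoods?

Manhattan distance separates: Σwᵢ(|x−xᵢ|+|y−yᵢ|) = Σwᵢ|x−xᵢ| + Σwᵢ|y−yᵢ|, so x and y are optimised independently as 1-D weighted medians.
Total weight W = 200; half = 100.
x-coordinate, sorted with cumulative weight:
  x=0 (Beta, w=30) cum 30
  x=0 (Epsilon, w=60) cum 90
  x=1 (Gamma, w=40) cum 130  ← median
  x=7 (Delta, w=20) cum 150
  x=12 (Alpha, w=50) cum 200
⇒ x* = 1
y-coordinate, sorted with cumulative weight:
  y=5 (Delta, w=20) cum 20
  y=5 (Epsilon, w=60) cum 80
  y=6 (Gamma, w=40) cum 120  ← median
  y=10 (Alpha, w=50) cum 170
  y=12 (Beta, w=30) cum 200
⇒ y* = 6

(1, 6)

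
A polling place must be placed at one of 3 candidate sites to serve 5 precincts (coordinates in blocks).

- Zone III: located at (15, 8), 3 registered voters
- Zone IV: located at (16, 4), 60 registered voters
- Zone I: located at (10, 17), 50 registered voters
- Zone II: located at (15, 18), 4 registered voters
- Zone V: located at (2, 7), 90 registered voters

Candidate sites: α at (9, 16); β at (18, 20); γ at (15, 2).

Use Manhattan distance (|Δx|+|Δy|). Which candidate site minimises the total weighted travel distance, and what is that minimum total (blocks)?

α, total 2754 blocks

Total weighted distance at each candidate:
  α (9, 16): total = 2754
  β (18, 20): total = 4305
  γ (15, 2): total = 2882
Minimum is at α with total 2754 blocks.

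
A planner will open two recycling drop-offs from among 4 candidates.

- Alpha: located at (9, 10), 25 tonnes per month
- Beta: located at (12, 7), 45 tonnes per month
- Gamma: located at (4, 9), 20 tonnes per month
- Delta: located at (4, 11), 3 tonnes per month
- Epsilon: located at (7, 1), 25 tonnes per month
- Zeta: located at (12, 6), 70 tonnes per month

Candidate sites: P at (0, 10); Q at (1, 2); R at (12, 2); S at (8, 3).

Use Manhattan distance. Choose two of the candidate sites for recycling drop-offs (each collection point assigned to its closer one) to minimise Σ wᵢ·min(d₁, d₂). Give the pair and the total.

Evaluate every pair (each demand assigned to the nearer of the two):
  {P, R}: total = 995
  {R, S}: total = 1016
  {Q, R}: total = 1166
  {P, S}: total = 1240
  {Q, S}: total = 1361
  {P, Q}: total = 2240
Best pair: {P, R} with total 995.

{P, R}, total 995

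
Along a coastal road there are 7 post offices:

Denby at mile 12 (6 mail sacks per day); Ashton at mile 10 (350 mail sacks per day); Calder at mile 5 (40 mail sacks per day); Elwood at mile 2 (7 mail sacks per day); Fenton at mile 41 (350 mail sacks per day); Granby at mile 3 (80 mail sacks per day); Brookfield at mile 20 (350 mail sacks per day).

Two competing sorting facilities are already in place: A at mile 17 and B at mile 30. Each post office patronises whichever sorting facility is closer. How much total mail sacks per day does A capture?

The indifferent point is the midpoint (17+30)/2 = 23.5; post offices left of it (closer to A at 17) go to A, those right go to B.
  Elwood at 2 (w=7) → A
  Granby at 3 (w=80) → A
  Calder at 5 (w=40) → A
  Ashton at 10 (w=350) → A
  Denby at 12 (w=6) → A
  Brookfield at 20 (w=350) → A
  Fenton at 41 (w=350) → B
A captures 833; B captures 350.

833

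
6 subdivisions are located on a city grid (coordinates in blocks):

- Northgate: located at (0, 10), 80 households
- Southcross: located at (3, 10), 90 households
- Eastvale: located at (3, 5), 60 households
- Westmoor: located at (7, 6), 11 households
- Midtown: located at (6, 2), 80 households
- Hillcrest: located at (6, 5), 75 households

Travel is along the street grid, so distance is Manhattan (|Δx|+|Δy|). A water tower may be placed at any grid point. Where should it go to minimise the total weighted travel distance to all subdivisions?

(3, 5)

Manhattan distance separates: Σwᵢ(|x−xᵢ|+|y−yᵢ|) = Σwᵢ|x−xᵢ| + Σwᵢ|y−yᵢ|, so x and y are optimised independently as 1-D weighted medians.
Total weight W = 396; half = 198.
x-coordinate, sorted with cumulative weight:
  x=0 (Northgate, w=80) cum 80
  x=3 (Southcross, w=90) cum 170
  x=3 (Eastvale, w=60) cum 230  ← median
  x=6 (Midtown, w=80) cum 310
  x=6 (Hillcrest, w=75) cum 385
  x=7 (Westmoor, w=11) cum 396
⇒ x* = 3
y-coordinate, sorted with cumulative weight:
  y=2 (Midtown, w=80) cum 80
  y=5 (Eastvale, w=60) cum 140
  y=5 (Hillcrest, w=75) cum 215  ← median
  y=6 (Westmoor, w=11) cum 226
  y=10 (Northgate, w=80) cum 306
  y=10 (Southcross, w=90) cum 396
⇒ y* = 5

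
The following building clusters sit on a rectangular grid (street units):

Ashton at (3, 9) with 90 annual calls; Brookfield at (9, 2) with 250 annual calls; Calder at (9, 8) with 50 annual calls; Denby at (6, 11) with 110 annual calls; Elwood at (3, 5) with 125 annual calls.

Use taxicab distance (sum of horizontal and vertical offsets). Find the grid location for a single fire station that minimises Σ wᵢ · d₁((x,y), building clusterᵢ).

(6, 5)

Manhattan distance separates: Σwᵢ(|x−xᵢ|+|y−yᵢ|) = Σwᵢ|x−xᵢ| + Σwᵢ|y−yᵢ|, so x and y are optimised independently as 1-D weighted medians.
Total weight W = 625; half = 312.5.
x-coordinate, sorted with cumulative weight:
  x=3 (Ashton, w=90) cum 90
  x=3 (Elwood, w=125) cum 215
  x=6 (Denby, w=110) cum 325  ← median
  x=9 (Brookfield, w=250) cum 575
  x=9 (Calder, w=50) cum 625
⇒ x* = 6
y-coordinate, sorted with cumulative weight:
  y=2 (Brookfield, w=250) cum 250
  y=5 (Elwood, w=125) cum 375  ← median
  y=8 (Calder, w=50) cum 425
  y=9 (Ashton, w=90) cum 515
  y=11 (Denby, w=110) cum 625
⇒ y* = 5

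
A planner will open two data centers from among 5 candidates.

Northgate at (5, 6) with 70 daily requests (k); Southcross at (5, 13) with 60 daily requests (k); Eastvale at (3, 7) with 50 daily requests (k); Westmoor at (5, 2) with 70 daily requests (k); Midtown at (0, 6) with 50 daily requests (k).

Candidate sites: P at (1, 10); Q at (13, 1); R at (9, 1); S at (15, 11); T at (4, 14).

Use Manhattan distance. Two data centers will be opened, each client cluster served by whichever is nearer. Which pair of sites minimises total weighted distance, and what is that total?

Evaluate every pair (each demand assigned to the nearer of the two):
  {P, R}: total = 1830
  {P, T}: total = 2020
  {R, T}: total = 2100
  {P, Q}: total = 2110
  {P, S}: total = 2320
  {Q, T}: total = 2380
  {S, T}: total = 2660
  {R, S}: total = 3000
  {Q, R}: total = 3240
  {Q, S}: total = 3960
Best pair: {P, R} with total 1830.

{P, R}, total 1830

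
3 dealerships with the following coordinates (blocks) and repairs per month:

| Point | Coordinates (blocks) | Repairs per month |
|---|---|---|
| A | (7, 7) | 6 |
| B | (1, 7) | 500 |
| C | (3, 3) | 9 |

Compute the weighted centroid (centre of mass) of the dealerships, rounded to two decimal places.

The minimiser of Σwᵢ‖p−pᵢ‖² is the weighted centroid p* = (Σwᵢpᵢ)/(Σwᵢ).
Σwᵢ = 515.
Σwᵢxᵢ = 6·7 + 500·1 + 9·3 = 569.
Σwᵢyᵢ = 6·7 + 500·7 + 9·3 = 3569.
x* = 569/515 = 1.10, y* = 3569/515 = 6.93.

(1.10, 6.93)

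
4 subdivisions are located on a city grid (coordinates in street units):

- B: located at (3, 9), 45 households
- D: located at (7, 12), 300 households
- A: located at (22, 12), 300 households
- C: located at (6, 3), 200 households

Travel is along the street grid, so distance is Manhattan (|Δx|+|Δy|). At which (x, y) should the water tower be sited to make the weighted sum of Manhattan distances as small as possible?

Manhattan distance separates: Σwᵢ(|x−xᵢ|+|y−yᵢ|) = Σwᵢ|x−xᵢ| + Σwᵢ|y−yᵢ|, so x and y are optimised independently as 1-D weighted medians.
Total weight W = 845; half = 422.5.
x-coordinate, sorted with cumulative weight:
  x=3 (B, w=45) cum 45
  x=6 (C, w=200) cum 245
  x=7 (D, w=300) cum 545  ← median
  x=22 (A, w=300) cum 845
⇒ x* = 7
y-coordinate, sorted with cumulative weight:
  y=3 (C, w=200) cum 200
  y=9 (B, w=45) cum 245
  y=12 (D, w=300) cum 545  ← median
  y=12 (A, w=300) cum 845
⇒ y* = 12

(7, 12)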